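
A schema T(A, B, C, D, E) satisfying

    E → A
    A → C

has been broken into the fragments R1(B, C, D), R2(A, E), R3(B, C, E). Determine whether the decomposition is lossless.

Chase test. Columns are A, B, C, D, E; row i has aⱼ where attribute j ∈ Ri, else bᵢⱼ.
Initial tableau (one row per fragment):
  row 1: b11 a2 a3 a4 b15
  row 2: a1 b22 b23 b24 a5
  row 3: b31 a2 a3 b34 a5
Rows 2 and 3 agree on E; apply E→A and equate their A entries.
Rows 2 and 3 agree on A; apply A→C and equate their C entries.
No row becomes fully distinguished — the join is lossy.

No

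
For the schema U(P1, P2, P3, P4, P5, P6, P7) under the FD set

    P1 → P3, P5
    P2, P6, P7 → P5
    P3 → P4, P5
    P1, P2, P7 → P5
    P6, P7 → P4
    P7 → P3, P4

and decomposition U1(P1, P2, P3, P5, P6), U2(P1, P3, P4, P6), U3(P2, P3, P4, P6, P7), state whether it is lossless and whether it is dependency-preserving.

lossy but dependency-preserving

Lossless test (chase): Rows 1 and 2 agree on P1; apply P1→P3, P5 and equate their P3, P5 entries. Rows 1 and 2 agree on P3; apply P3→P4, P5 and equate their P4, P5 entries. Rows 1 and 3 agree on P3; apply P3→P4, P5 and equate their P4, P5 entries. No row becomes fully distinguished — the join is lossy.
Dependency preservation: P2, P6, P7 → P5; P3 → P4, P5; P1, P2, P7 → P5 are not contained in any single fragment, but the restricted closure of each left-hand side across the fragments still reaches the right-hand side; the remaining FDs each lie inside some fragment. All dependencies are preserved.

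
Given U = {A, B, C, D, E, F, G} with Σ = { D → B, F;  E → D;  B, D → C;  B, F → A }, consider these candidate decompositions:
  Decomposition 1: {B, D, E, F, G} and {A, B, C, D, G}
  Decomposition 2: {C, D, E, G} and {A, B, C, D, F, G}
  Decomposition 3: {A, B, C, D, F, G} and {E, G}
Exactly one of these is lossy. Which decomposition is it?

Decomposition 1: common = {B, D, G}, closure = {A, B, C, D, F, G} → lossless.
Decomposition 2: common = {C, D, G}, closure = {A, B, C, D, F, G} → lossless.
Decomposition 3: common = {G}, closure = {G} → lossy.

Decomposition 3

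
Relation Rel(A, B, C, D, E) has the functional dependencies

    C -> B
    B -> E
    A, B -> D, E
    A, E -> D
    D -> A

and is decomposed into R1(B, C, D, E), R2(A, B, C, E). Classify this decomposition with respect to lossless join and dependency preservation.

Lossless test: (B, C, E)⁺ = {B, C, E}, which is a superkey of neither fragment — lossy.
Dependency preservation: the restricted closure of {A, B} across the fragments never reaches {D, E}, so A, B → D, E cannot be enforced without a join — not preserved.

lossy and not dependency-preserving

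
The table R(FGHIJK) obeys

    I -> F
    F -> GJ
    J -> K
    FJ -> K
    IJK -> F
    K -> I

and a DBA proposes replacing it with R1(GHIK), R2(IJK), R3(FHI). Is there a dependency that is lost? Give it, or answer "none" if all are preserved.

none

I → F lies within R3.
F → GJ: restricted closure across fragments reaches GJ.
J → K lies within R2.
FJ → K: restricted closure across fragments reaches K.
IJK → F: restricted closure across fragments reaches F.
K → I lies within R1.
Every dependency is enforceable on the fragments, so the decomposition is dependency-preserving.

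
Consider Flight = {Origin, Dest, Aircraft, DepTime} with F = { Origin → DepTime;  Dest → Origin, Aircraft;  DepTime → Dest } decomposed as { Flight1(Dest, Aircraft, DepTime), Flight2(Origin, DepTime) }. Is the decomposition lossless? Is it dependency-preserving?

Lossless test: (DepTime)⁺ = {Origin, Dest, Aircraft, DepTime}, which contains all of one fragment — lossless.
Dependency preservation: Dest → Origin, Aircraft is not contained in any single fragment, but the restricted closure of its left-hand side across the fragments still reaches the right-hand side; the remaining FDs each lie inside some fragment. All dependencies are preserved.

lossless and dependency-preserving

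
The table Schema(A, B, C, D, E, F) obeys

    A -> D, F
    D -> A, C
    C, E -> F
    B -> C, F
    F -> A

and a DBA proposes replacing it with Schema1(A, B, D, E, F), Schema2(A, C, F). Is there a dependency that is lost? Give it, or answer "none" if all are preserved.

Check C, E → F: no single fragment contains all of {C, E, F}, and the restricted closure of {C, E} across the fragments never reaches {F}.
A → D, F is preserved.
D → A, C is preserved.
B → C, F is preserved.
F → A is preserved.

C, E -> F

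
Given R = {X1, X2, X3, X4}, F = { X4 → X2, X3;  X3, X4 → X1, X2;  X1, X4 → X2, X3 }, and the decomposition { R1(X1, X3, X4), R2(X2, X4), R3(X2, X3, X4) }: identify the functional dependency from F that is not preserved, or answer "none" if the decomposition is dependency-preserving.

none

X4 → X2, X3 lies within R3.
X3, X4 → X1, X2: restricted closure across fragments reaches X1, X2.
X1, X4 → X2, X3: restricted closure across fragments reaches X2, X3.
Every dependency is enforceable on the fragments, so the decomposition is dependency-preserving.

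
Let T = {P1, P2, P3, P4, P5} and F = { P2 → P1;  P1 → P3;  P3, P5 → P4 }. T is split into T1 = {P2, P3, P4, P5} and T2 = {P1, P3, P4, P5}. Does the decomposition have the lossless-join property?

No

Common attributes: T1 ∩ T2 = {P3, P4, P5}.
No dependency enlarges {P3, P4, P5}, so (P3, P4, P5)⁺ = {P3, P4, P5}.
The closure contains neither all of T1 = {P2, P3, P4, P5} nor all of T2 = {P1, P3, P4, P5}, so the common attributes are not a superkey of either fragment. The join is lossy.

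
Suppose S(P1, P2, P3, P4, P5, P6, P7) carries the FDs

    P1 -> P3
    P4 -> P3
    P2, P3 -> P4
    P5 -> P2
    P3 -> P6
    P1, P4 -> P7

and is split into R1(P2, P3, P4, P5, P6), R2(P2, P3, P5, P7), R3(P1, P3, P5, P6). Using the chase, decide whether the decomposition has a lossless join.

Chase test. Columns are P1, P2, P3, P4, P5, P6, P7; row i has aⱼ where attribute j ∈ Ri, else bᵢⱼ.
Initial tableau (one row per fragment):
  row 1: b11 a2 a3 a4 a5 a6 b17
  row 2: b21 a2 a3 b24 a5 b26 a7
  row 3: a1 b32 a3 b34 a5 a6 b37
Rows 1 and 2 agree on P2, P3; apply P2, P3→P4 and equate their P4 entries.
Rows 1 and 3 agree on P5; apply P5→P2 and equate their P2 entries.
Rows 1 and 2 agree on P3; apply P3→P6 and equate their P6 entries.
Rows 1 and 3 agree on P2, P3; apply P2, P3→P4 and equate their P4 entries.
No row becomes fully distinguished — the join is lossy.

No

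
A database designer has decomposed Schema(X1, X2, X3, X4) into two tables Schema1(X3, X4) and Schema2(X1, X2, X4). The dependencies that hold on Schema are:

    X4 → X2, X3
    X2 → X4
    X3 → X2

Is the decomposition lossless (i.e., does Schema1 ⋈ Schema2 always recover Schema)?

Common attributes: Schema1 ∩ Schema2 = {X4}.
Closure of {X4}: X4 → X2, X3 applies, adding X2, X3. So (X4)⁺ = {X2, X3, X4}.
This closure contains every attribute of Schema1, so Schema1 ∩ Schema2 → Schema1. The join is lossless.

Yes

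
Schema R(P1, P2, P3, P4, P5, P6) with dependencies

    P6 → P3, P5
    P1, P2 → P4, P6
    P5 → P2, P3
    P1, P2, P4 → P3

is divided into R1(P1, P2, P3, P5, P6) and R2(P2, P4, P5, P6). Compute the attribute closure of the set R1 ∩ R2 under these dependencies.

R1 ∩ R2 = {P2, P5, P6}.
P6 → P3, P5 applies, adding P3
Closure: {P2, P3, P5, P6}.

P2, P3, P5, P6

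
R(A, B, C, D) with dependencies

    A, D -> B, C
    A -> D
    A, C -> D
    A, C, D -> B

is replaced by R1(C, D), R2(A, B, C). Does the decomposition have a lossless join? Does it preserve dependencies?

Lossless test: (C)⁺ = {C}, which is a superkey of neither fragment — lossy.
Dependency preservation: the restricted closure of {A} across the fragments never reaches {D}, so A → D cannot be enforced without a join — not preserved.

lossy and not dependency-preserving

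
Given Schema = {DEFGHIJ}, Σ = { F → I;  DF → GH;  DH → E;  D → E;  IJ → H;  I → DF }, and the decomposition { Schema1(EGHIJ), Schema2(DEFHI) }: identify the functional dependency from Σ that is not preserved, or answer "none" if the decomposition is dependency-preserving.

none

F → I lies within Schema2.
DF → GH: restricted closure across fragments reaches GH.
DH → E lies within Schema2.
D → E lies within Schema2.
IJ → H lies within Schema1.
I → DF lies within Schema2.
Every dependency is enforceable on the fragments, so the decomposition is dependency-preserving.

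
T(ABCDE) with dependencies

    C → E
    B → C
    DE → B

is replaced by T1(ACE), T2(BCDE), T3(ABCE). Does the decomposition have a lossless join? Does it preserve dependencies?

lossy but dependency-preserving

Lossless test (chase): applying each FD to every pair of rows produces no changes in the tableau, so no row becomes fully distinguished — the join is lossy.
Dependency preservation: every FD's attributes lie within a single fragment, so each can be enforced locally — preserved.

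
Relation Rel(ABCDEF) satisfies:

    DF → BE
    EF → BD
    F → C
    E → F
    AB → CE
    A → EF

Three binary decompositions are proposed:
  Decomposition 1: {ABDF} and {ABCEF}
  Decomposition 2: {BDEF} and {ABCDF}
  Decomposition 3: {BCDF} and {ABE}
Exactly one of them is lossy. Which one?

Decomposition 3

Decomposition 1: common = {ABF}, closure = {ABCDEF} → lossless.
Decomposition 2: common = {BDF}, closure = {BCDEF} → lossless.
Decomposition 3: common = {B}, closure = {B} → lossy.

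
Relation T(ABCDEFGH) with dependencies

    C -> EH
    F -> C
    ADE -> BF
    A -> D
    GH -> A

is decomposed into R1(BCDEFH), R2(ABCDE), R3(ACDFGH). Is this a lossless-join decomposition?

Chase test. Columns are ABCDEFGH; row i has aⱼ where attribute j ∈ Ri, else bᵢⱼ.
Initial tableau (one row per fragment):
  row 1: b11 a2 a3 a4 a5 a6 b17 a8
  row 2: a1 a2 a3 a4 a5 b26 b27 b28
  row 3: a1 b32 a3 a4 b35 a6 a7 a8
Rows 1 and 2 agree on C; apply C→EH and equate their EH entries.
Rows 1 and 3 agree on C; apply C→EH and equate their EH entries.
Rows 2 and 3 agree on ADE; apply ADE→BF and equate their BF entries.
Row 3 is now all distinguished symbols — the join is lossless.

Yes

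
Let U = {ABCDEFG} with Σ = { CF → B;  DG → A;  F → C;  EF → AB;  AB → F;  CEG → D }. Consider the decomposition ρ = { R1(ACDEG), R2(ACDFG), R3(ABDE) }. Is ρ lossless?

No

Chase test. Columns are ABCDEFG; row i has aⱼ where attribute j ∈ Ri, else bᵢⱼ.
Initial tableau (one row per fragment):
  row 1: a1 b12 a3 a4 a5 b16 a7
  row 2: a1 b22 a3 a4 b25 a6 a7
  row 3: a1 a2 b33 a4 a5 b36 b37
No row becomes fully distinguished — the join is lossy.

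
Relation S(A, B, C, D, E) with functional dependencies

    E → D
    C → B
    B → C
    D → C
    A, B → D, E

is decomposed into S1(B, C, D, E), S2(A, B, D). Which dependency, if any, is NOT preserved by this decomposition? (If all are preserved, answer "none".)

Check A, B → D, E: no single fragment contains all of {A, B, D, E}, and the restricted closure of {A, B} across the fragments never reaches {D, E}.
E → D is preserved.
C → B is preserved.
B → C is preserved.
D → C is preserved.

A, B → D, E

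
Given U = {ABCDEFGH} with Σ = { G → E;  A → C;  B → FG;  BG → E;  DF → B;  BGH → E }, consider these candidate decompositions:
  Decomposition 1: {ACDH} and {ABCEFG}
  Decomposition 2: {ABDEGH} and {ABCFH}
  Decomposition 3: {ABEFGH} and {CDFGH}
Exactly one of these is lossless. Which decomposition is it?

Decomposition 1: common = {AC}, closure = {AC} → lossy.
Decomposition 2: common = {ABH}, closure = {ABCEFGH} → lossless.
Decomposition 3: common = {FGH}, closure = {EFGH} → lossy.

Decomposition 2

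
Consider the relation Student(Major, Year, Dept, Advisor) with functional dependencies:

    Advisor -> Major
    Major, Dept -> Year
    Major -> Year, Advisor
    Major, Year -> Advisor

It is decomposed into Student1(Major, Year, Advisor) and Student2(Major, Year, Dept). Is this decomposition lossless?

Common attributes: Student1 ∩ Student2 = {Major, Year}.
Closure of {Major, Year}: Major → Year, Advisor applies, adding Advisor. So (Major, Year)⁺ = {Major, Year, Advisor}.
This closure contains every attribute of Student1, so Student1 ∩ Student2 → Student1. The join is lossless.

Yes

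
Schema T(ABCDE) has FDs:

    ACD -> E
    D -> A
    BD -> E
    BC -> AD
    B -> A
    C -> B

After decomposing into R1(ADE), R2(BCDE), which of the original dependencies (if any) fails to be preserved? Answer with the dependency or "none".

Check B → A: no single fragment contains all of {AB}, and the restricted closure of {B} across the fragments never reaches {A}.
ACD → E is preserved.
D → A is preserved.
BD → E is preserved.
BC → AD is preserved.
C → B is preserved.

B -> A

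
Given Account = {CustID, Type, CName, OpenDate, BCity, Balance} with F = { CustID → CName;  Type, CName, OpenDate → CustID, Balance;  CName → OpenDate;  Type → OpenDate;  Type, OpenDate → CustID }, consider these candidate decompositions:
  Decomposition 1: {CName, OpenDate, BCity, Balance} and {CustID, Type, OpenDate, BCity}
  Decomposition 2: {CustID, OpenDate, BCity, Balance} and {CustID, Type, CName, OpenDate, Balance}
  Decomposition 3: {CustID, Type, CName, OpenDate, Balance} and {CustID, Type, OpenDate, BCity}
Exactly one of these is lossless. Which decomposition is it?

Decomposition 3

Decomposition 1: common = {OpenDate, BCity}, closure = {OpenDate, BCity} → lossy.
Decomposition 2: common = {CustID, OpenDate, Balance}, closure = {CustID, CName, OpenDate, Balance} → lossy.
Decomposition 3: common = {CustID, Type, OpenDate}, closure = {CustID, Type, CName, OpenDate, Balance} → lossless.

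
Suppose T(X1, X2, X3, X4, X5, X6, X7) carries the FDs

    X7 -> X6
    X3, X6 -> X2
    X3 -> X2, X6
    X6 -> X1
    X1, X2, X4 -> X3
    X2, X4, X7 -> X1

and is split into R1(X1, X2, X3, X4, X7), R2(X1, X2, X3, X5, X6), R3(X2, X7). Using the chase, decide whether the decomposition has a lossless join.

No

Chase test. Columns are X1, X2, X3, X4, X5, X6, X7; row i has aⱼ where attribute j ∈ Ri, else bᵢⱼ.
Initial tableau (one row per fragment):
  row 1: a1 a2 a3 a4 b15 b16 a7
  row 2: a1 a2 a3 b24 a5 a6 b27
  row 3: b31 a2 b33 b34 b35 b36 a7
Rows 1 and 3 agree on X7; apply X7→X6 and equate their X6 entries.
Rows 1 and 2 agree on X3; apply X3→X2, X6 and equate their X2, X6 entries.
Rows 1 and 3 agree on X6; apply X6→X1 and equate their X1 entries.
No row becomes fully distinguished — the join is lossy.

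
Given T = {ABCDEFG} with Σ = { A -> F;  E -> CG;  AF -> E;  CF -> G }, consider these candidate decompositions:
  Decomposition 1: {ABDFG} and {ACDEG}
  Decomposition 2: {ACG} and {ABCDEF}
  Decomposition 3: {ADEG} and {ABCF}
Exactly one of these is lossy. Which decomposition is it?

Decomposition 3

Decomposition 1: common = {ADG}, closure = {ACDEFG} → lossless.
Decomposition 2: common = {AC}, closure = {ACEFG} → lossless.
Decomposition 3: common = {A}, closure = {ACEFG} → lossy.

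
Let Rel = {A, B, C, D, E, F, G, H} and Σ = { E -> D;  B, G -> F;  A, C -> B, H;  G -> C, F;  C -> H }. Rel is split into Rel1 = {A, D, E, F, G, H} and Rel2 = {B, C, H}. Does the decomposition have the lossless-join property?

Common attributes: Rel1 ∩ Rel2 = {H}.
No dependency enlarges {H}, so (H)⁺ = {H}.
The closure contains neither all of Rel1 = {A, D, E, F, G, H} nor all of Rel2 = {B, C, H}, so the common attributes are not a superkey of either fragment. The join is lossy.

No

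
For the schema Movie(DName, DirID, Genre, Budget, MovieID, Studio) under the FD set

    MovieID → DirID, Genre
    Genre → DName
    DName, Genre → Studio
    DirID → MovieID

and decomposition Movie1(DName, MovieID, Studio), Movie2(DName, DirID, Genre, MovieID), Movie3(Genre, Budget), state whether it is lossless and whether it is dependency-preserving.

Lossless test (chase): Rows 1 and 2 agree on MovieID; apply MovieID→DirID, Genre and equate their DirID, Genre entries. Rows 1 and 3 agree on Genre; apply Genre→DName and equate their DName entries. Rows 1 and 2 agree on DName, Genre; apply DName, Genre→Studio and equate their Studio entries. Rows 1 and 3 agree on DName, Genre; apply DName, Genre→Studio and equate their Studio entries. No row becomes fully distinguished — the join is lossy.
Dependency preservation: the restricted closure of {DName, Genre} across the fragments never reaches {Studio}, so DName, Genre → Studio cannot be enforced without a join — not preserved.

lossy and not dependency-preserving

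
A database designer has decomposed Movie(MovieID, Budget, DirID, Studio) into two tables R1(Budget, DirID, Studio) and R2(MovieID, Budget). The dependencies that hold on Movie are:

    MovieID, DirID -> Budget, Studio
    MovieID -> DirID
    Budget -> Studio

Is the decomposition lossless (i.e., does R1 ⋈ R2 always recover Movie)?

Common attributes: R1 ∩ R2 = {Budget}.
Closure of {Budget}: Budget → Studio applies, adding Studio. So (Budget)⁺ = {Budget, Studio}.
The closure contains neither all of R1 = {Budget, DirID, Studio} nor all of R2 = {MovieID, Budget}, so the common attributes are not a superkey of either fragment. The join is lossy.

No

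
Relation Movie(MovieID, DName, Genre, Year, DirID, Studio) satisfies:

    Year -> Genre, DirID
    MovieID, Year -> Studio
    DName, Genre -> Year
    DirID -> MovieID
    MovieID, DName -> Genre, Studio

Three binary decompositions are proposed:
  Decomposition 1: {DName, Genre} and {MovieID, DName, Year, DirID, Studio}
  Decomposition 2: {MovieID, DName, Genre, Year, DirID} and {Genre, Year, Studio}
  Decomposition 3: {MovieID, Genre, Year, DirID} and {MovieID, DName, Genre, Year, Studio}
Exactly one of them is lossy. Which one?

Decomposition 1: common = {DName}, closure = {DName} → lossy.
Decomposition 2: common = {Genre, Year}, closure = {MovieID, Genre, Year, DirID, Studio} → lossless.
Decomposition 3: common = {MovieID, Genre, Year}, closure = {MovieID, Genre, Year, DirID, Studio} → lossless.

Decomposition 1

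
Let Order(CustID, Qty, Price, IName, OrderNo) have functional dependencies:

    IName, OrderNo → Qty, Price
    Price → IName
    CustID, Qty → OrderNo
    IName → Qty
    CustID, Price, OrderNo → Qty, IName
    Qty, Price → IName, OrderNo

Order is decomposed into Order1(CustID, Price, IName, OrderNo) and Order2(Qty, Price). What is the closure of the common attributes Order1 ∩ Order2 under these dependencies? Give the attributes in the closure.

Order1 ∩ Order2 = {Price}.
Price → IName applies, adding IName
IName → Qty applies, adding Qty
Qty, Price → IName, OrderNo applies, adding OrderNo
Closure: {Qty, Price, IName, OrderNo}.

Qty, Price, IName, OrderNo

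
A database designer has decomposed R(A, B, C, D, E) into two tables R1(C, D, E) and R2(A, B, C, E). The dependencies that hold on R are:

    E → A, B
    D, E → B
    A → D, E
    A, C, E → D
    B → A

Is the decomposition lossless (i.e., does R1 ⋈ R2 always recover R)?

Yes

Common attributes: R1 ∩ R2 = {C, E}.
Closure of {C, E}: E → A, B applies, adding A, B; A → D, E applies, adding D. So (C, E)⁺ = {A, B, C, D, E}.
This closure contains every attribute of R1, so R1 ∩ R2 → R1. The join is lossless.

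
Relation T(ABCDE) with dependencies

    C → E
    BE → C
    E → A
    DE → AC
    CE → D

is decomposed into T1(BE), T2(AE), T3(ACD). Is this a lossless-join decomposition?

No

Chase test. Columns are ABCDE; row i has aⱼ where attribute j ∈ Ti, else bᵢⱼ.
Initial tableau (one row per fragment):
  row 1: b11 a2 b13 b14 a5
  row 2: a1 b22 b23 b24 a5
  row 3: a1 b32 a3 a4 b35
Rows 1 and 2 agree on E; apply E→A and equate their A entries.
No row becomes fully distinguished — the join is lossy.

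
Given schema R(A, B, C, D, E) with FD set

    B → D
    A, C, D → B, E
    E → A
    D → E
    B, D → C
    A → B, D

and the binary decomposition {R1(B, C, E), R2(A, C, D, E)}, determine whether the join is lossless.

Yes

Common attributes: R1 ∩ R2 = {C, E}.
Closure of {C, E}: E → A applies, adding A; A → B, D applies, adding B, D. So (C, E)⁺ = {A, B, C, D, E}.
This closure contains every attribute of R1, so R1 ∩ R2 → R1. The join is lossless.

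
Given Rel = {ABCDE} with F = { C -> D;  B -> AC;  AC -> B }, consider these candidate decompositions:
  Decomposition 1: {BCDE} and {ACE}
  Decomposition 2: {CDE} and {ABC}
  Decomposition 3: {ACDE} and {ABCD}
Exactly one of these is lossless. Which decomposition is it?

Decomposition 1: common = {CE}, closure = {CDE} → lossy.
Decomposition 2: common = {C}, closure = {CD} → lossy.
Decomposition 3: common = {ACD}, closure = {ABCD} → lossless.

Decomposition 3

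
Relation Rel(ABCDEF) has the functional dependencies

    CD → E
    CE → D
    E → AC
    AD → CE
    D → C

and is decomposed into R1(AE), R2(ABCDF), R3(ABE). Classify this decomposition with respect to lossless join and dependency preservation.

Lossless test (chase): Rows 1 and 3 agree on E; apply E→AC and equate their AC entries. Rows 1 and 3 agree on CE; apply CE→D and equate their D entries. No row becomes fully distinguished — the join is lossy.
Dependency preservation: the restricted closure of {CD} across the fragments never reaches {E}, so CD → E cannot be enforced without a join — not preserved.

lossy and not dependency-preserving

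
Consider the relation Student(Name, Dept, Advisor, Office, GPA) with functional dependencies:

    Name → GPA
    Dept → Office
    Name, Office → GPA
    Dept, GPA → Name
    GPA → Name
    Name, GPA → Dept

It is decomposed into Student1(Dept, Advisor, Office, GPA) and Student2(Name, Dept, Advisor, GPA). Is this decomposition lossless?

Yes

Common attributes: Student1 ∩ Student2 = {Dept, Advisor, GPA}.
Closure of {Dept, Advisor, GPA}: Dept → Office applies, adding Office; Dept, GPA → Name applies, adding Name. So (Dept, Advisor, GPA)⁺ = {Name, Dept, Advisor, Office, GPA}.
This closure contains every attribute of Student1, so Student1 ∩ Student2 → Student1. The join is lossless.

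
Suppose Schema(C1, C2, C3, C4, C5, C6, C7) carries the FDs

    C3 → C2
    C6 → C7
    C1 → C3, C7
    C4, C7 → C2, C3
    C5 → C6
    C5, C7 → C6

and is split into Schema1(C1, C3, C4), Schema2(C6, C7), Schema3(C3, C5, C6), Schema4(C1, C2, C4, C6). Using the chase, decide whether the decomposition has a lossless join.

Chase test. Columns are C1, C2, C3, C4, C5, C6, C7; row i has aⱼ where attribute j ∈ Schemai, else bᵢⱼ.
Initial tableau (one row per fragment):
  row 1: a1 b12 a3 a4 b15 b16 b17
  row 2: b21 b22 b23 b24 b25 a6 a7
  row 3: b31 b32 a3 b34 a5 a6 b37
  row 4: a1 a2 b43 a4 b45 a6 b47
Rows 1 and 3 agree on C3; apply C3→C2 and equate their C2 entries.
Rows 2 and 3 agree on C6; apply C6→C7 and equate their C7 entries.
Rows 2 and 4 agree on C6; apply C6→C7 and equate their C7 entries.
Rows 1 and 4 agree on C1; apply C1→C3, C7 and equate their C3, C7 entries.
Rows 1 and 4 agree on C4, C7; apply C4, C7→C2, C3 and equate their C2, C3 entries.
No row becomes fully distinguished — the join is lossy.

No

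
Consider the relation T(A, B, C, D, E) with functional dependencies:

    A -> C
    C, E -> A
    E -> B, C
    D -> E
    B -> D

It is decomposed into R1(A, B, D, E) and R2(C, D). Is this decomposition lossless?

Yes

Common attributes: R1 ∩ R2 = {D}.
Closure of {D}: D → E applies, adding E; E → B, C applies, adding B, C; C, E → A applies, adding A. So (D)⁺ = {A, B, C, D, E}.
This closure contains every attribute of R1, so R1 ∩ R2 → R1. The join is lossless.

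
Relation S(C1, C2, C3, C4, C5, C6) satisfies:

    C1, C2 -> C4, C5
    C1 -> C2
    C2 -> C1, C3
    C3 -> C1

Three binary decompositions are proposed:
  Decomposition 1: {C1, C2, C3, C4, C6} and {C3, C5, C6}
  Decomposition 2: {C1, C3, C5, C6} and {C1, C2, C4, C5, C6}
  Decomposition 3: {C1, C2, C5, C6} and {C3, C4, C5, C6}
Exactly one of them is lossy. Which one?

Decomposition 3

Decomposition 1: common = {C3, C6}, closure = {C1, C2, C3, C4, C5, C6} → lossless.
Decomposition 2: common = {C1, C5, C6}, closure = {C1, C2, C3, C4, C5, C6} → lossless.
Decomposition 3: common = {C5, C6}, closure = {C5, C6} → lossy.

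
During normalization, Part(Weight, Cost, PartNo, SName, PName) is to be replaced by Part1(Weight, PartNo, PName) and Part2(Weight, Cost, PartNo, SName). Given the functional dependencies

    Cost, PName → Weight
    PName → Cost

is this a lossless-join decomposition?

Common attributes: Part1 ∩ Part2 = {Weight, PartNo}.
No dependency enlarges {Weight, PartNo}, so (Weight, PartNo)⁺ = {Weight, PartNo}.
The closure contains neither all of Part1 = {Weight, PartNo, PName} nor all of Part2 = {Weight, Cost, PartNo, SName}, so the common attributes are not a superkey of either fragment. The join is lossy.

No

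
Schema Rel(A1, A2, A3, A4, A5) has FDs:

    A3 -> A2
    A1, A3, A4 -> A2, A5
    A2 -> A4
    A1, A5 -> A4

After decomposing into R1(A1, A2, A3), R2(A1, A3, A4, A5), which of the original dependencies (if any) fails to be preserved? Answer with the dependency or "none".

Check A2 → A4: no single fragment contains all of {A2, A4}, and the restricted closure of {A2} across the fragments never reaches {A4}.
A3 → A2 is preserved.
A1, A3, A4 → A2, A5 is preserved.
A1, A5 → A4 is preserved.

A2 -> A4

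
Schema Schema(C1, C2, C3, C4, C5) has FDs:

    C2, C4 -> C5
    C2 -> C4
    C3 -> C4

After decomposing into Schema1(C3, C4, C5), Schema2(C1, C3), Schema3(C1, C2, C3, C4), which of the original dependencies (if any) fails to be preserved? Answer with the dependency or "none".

Check C2, C4 → C5: no single fragment contains all of {C2, C4, C5}, and the restricted closure of {C2, C4} across the fragments never reaches {C5}.
C2 → C4 is preserved.
C3 → C4 is preserved.

C2, C4 -> C5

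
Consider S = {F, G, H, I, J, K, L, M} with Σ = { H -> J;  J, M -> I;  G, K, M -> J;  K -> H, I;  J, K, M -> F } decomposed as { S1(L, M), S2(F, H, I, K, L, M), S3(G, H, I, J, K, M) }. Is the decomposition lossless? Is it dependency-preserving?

Lossless test (chase): Rows 2 and 3 agree on H; apply H→J and equate their J entries. Rows 2 and 3 agree on J, K, M; apply J, K, M→F and equate their F entries. No row becomes fully distinguished — the join is lossy.
Dependency preservation: J, K, M → F is not contained in any single fragment, but the restricted closure of its left-hand side across the fragments still reaches the right-hand side; the remaining FDs each lie inside some fragment. All dependencies are preserved.

lossy but dependency-preserving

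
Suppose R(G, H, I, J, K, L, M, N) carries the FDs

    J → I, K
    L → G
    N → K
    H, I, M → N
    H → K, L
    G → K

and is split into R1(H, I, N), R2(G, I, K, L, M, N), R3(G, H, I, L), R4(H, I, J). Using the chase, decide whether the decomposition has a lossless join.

Chase test. Columns are G, H, I, J, K, L, M, N; row i has aⱼ where attribute j ∈ Ri, else bᵢⱼ.
Initial tableau (one row per fragment):
  row 1: b11 a2 a3 b14 b15 b16 b17 a8
  row 2: a1 b22 a3 b24 a5 a6 a7 a8
  row 3: a1 a2 a3 b34 b35 a6 b37 b38
  row 4: b41 a2 a3 a4 b45 b46 b47 b48
Rows 1 and 2 agree on N; apply N→K and equate their K entries.
Rows 1 and 3 agree on H; apply H→K, L and equate their K, L entries.
Rows 1 and 4 agree on H; apply H→K, L and equate their K, L entries.
Rows 1 and 2 agree on L; apply L→G and equate their G entries.
Rows 1 and 4 agree on L; apply L→G and equate their G entries.
No row becomes fully distinguished — the join is lossy.

No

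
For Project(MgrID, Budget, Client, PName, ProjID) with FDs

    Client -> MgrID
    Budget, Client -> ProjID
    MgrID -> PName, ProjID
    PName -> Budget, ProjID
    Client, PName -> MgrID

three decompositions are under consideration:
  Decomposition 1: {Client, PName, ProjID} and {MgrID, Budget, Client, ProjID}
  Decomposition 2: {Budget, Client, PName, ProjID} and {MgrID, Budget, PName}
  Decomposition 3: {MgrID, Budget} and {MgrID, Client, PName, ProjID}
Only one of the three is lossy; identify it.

Decomposition 2

Decomposition 1: common = {Client, ProjID}, closure = {MgrID, Budget, Client, PName, ProjID} → lossless.
Decomposition 2: common = {Budget, PName}, closure = {Budget, PName, ProjID} → lossy.
Decomposition 3: common = {MgrID}, closure = {MgrID, Budget, PName, ProjID} → lossless.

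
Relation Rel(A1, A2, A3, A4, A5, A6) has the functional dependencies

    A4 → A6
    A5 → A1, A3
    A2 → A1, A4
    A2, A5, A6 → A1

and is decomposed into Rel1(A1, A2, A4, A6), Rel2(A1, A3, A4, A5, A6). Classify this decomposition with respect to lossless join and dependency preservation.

Lossless test: (A1, A4, A6)⁺ = {A1, A4, A6}, which is a superkey of neither fragment — lossy.
Dependency preservation: A2, A5, A6 → A1 is not contained in any single fragment, but the restricted closure of its left-hand side across the fragments still reaches the right-hand side; the remaining FDs each lie inside some fragment. All dependencies are preserved.

lossy but dependency-preserving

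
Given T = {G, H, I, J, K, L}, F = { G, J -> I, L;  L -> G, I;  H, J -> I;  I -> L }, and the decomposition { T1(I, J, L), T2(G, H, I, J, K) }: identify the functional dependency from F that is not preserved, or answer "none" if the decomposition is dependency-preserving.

G, J → I, L: restricted closure across fragments reaches I, L.
L → G, I: restricted closure across fragments reaches G, I.
H, J → I lies within T2.
I → L lies within T1.
Every dependency is enforceable on the fragments, so the decomposition is dependency-preserving.

none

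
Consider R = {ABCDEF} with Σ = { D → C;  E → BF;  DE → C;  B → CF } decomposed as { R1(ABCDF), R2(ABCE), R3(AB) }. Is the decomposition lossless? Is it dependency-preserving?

lossy but dependency-preserving

Lossless test (chase): Rows 1 and 2 agree on B; apply B→CF and equate their CF entries. Rows 1 and 3 agree on B; apply B→CF and equate their CF entries. No row becomes fully distinguished — the join is lossy.
Dependency preservation: E → BF; DE → C are not contained in any single fragment, but the restricted closure of each left-hand side across the fragments still reaches the right-hand side; the remaining FDs each lie inside some fragment. All dependencies are preserved.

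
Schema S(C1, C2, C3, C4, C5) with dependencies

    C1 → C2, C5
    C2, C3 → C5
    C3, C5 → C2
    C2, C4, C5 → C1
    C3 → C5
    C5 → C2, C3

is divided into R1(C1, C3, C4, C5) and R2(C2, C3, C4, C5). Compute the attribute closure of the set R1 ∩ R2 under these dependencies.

C1, C2, C3, C4, C5

R1 ∩ R2 = {C3, C4, C5}.
C3, C5 → C2 applies, adding C2
C2, C4, C5 → C1 applies, adding C1
Closure: {C1, C2, C3, C4, C5}.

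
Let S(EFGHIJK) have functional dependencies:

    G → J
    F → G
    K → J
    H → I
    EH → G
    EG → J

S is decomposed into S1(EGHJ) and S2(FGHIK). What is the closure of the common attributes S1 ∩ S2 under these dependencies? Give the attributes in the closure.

S1 ∩ S2 = {GH}.
G → J applies, adding J
H → I applies, adding I
Closure: {GHIJ}.

GHIJ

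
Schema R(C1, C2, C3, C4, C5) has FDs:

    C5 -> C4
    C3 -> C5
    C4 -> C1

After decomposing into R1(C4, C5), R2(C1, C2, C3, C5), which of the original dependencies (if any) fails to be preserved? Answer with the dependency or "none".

C4 -> C1

Check C4 → C1: no single fragment contains all of {C1, C4}, and the restricted closure of {C4} across the fragments never reaches {C1}.
C5 → C4 is preserved.
C3 → C5 is preserved.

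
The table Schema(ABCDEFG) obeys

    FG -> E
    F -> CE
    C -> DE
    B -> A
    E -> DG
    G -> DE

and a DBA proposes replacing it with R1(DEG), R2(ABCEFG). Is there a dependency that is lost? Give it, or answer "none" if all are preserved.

FG → E lies within R2.
F → CE lies within R2.
C → DE: restricted closure across fragments reaches DE.
B → A lies within R2.
E → DG lies within R1.
G → DE lies within R1.
Every dependency is enforceable on the fragments, so the decomposition is dependency-preserving.

none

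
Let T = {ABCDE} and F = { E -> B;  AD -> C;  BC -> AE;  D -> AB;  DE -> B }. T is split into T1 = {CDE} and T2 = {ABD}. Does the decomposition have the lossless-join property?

Yes

Common attributes: T1 ∩ T2 = {D}.
Closure of {D}: D → AB applies, adding AB; AD → C applies, adding C; BC → AE applies, adding E. So (D)⁺ = {ABCDE}.
This closure contains every attribute of T1, so T1 ∩ T2 → T1. The join is lossless.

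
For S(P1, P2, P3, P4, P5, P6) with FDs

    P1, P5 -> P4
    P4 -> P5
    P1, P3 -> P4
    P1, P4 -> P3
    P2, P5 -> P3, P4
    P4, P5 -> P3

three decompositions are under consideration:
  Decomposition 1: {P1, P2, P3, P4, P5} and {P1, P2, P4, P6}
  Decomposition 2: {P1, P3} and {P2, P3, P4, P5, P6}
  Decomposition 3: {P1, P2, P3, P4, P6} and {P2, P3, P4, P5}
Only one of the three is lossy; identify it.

Decomposition 1: common = {P1, P2, P4}, closure = {P1, P2, P3, P4, P5} → lossless.
Decomposition 2: common = {P3}, closure = {P3} → lossy.
Decomposition 3: common = {P2, P3, P4}, closure = {P2, P3, P4, P5} → lossless.

Decomposition 2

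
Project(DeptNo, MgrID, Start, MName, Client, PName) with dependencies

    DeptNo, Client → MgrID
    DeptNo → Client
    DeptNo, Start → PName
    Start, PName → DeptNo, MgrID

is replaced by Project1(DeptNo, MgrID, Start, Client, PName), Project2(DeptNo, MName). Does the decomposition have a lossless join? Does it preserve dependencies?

lossy but dependency-preserving

Lossless test: (DeptNo)⁺ = {DeptNo, MgrID, Client}, which is a superkey of neither fragment — lossy.
Dependency preservation: every FD's attributes lie within a single fragment, so each can be enforced locally — preserved.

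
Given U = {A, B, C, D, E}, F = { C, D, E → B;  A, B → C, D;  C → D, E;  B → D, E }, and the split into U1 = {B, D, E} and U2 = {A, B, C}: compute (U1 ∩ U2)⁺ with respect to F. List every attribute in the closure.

B, D, E

U1 ∩ U2 = {B}.
B → D, E applies, adding D, E
Closure: {B, D, E}.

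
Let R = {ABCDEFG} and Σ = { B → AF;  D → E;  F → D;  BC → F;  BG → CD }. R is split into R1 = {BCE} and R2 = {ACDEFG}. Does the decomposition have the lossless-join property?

Common attributes: R1 ∩ R2 = {CE}.
No dependency enlarges {CE}, so (CE)⁺ = {CE}.
The closure contains neither all of R1 = {BCE} nor all of R2 = {ACDEFG}, so the common attributes are not a superkey of either fragment. The join is lossy.

No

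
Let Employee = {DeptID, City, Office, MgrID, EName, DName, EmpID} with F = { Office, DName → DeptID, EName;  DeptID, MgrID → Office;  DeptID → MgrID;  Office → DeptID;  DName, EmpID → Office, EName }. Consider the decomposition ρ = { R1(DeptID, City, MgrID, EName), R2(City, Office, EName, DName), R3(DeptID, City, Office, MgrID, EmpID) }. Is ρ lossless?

Chase test. Columns are DeptID, City, Office, MgrID, EName, DName, EmpID; row i has aⱼ where attribute j ∈ Ri, else bᵢⱼ.
Initial tableau (one row per fragment):
  row 1: a1 a2 b13 a4 a5 b16 b17
  row 2: b21 a2 a3 b24 a5 a6 b27
  row 3: a1 a2 a3 a4 b35 b36 a7
Rows 1 and 3 agree on DeptID, MgrID; apply DeptID, MgrID→Office and equate their Office entries.
Rows 1 and 2 agree on Office; apply Office→DeptID and equate their DeptID entries.
Rows 1 and 2 agree on DeptID; apply DeptID→MgrID and equate their MgrID entries.
No row becomes fully distinguished — the join is lossy.

No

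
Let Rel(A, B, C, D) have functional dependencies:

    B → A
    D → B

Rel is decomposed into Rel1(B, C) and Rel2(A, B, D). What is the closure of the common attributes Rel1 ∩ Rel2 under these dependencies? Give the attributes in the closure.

A, B

Rel1 ∩ Rel2 = {B}.
B → A applies, adding A
Closure: {A, B}.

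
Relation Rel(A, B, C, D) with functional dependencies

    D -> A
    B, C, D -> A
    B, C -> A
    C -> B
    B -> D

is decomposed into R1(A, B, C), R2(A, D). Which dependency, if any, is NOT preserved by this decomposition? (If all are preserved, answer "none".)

Check B → D: no single fragment contains all of {B, D}, and the restricted closure of {B} across the fragments never reaches {D}.
D → A is preserved.
B, C, D → A is preserved.
B, C → A is preserved.
C → B is preserved.

B -> D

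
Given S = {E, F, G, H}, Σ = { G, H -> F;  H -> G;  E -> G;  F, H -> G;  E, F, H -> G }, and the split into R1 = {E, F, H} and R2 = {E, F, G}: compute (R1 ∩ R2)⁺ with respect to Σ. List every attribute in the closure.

E, F, G

R1 ∩ R2 = {E, F}.
E → G applies, adding G
Closure: {E, F, G}.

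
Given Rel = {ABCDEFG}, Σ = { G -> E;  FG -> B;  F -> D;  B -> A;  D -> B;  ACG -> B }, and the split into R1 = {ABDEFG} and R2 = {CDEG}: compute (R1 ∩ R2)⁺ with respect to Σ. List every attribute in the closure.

R1 ∩ R2 = {DEG}.
D → B applies, adding B
B → A applies, adding A
Closure: {ABDEG}.

ABDEG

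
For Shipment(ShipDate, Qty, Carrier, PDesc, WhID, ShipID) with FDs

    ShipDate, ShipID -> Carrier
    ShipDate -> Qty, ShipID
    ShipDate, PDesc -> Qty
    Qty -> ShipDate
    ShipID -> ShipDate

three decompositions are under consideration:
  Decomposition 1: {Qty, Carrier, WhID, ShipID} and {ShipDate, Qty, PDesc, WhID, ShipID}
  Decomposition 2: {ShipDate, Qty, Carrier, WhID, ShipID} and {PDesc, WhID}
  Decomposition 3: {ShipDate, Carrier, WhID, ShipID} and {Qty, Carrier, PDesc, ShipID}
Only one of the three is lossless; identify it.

Decomposition 1

Decomposition 1: common = {Qty, WhID, ShipID}, closure = {ShipDate, Qty, Carrier, WhID, ShipID} → lossless.
Decomposition 2: common = {WhID}, closure = {WhID} → lossy.
Decomposition 3: common = {Carrier, ShipID}, closure = {ShipDate, Qty, Carrier, ShipID} → lossy.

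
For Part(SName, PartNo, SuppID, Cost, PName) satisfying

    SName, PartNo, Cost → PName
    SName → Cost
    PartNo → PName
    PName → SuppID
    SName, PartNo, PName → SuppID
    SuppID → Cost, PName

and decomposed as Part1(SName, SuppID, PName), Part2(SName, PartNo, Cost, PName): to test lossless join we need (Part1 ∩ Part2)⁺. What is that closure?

Part1 ∩ Part2 = {SName, PName}.
SName → Cost applies, adding Cost
PName → SuppID applies, adding SuppID
Closure: {SName, SuppID, Cost, PName}.

SName, SuppID, Cost, PName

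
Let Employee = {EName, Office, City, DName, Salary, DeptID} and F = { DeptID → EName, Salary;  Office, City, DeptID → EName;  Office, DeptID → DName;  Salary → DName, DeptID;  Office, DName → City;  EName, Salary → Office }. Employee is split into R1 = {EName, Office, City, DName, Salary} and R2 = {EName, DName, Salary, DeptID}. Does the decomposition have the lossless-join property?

Common attributes: R1 ∩ R2 = {EName, DName, Salary}.
Closure of {EName, DName, Salary}: Salary → DName, DeptID applies, adding DeptID; EName, Salary → Office applies, adding Office; Office, DName → City applies, adding City. So (EName, DName, Salary)⁺ = {EName, Office, City, DName, Salary, DeptID}.
This closure contains every attribute of R1, so R1 ∩ R2 → R1. The join is lossless.

Yes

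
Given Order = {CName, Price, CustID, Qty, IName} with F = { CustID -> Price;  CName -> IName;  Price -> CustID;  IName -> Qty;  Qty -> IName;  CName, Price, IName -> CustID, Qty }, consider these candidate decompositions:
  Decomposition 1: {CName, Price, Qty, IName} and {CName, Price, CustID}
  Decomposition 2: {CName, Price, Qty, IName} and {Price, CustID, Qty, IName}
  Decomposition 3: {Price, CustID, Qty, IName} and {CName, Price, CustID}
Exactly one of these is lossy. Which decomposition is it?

Decomposition 1: common = {CName, Price}, closure = {CName, Price, CustID, Qty, IName} → lossless.
Decomposition 2: common = {Price, Qty, IName}, closure = {Price, CustID, Qty, IName} → lossless.
Decomposition 3: common = {Price, CustID}, closure = {Price, CustID} → lossy.

Decomposition 3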